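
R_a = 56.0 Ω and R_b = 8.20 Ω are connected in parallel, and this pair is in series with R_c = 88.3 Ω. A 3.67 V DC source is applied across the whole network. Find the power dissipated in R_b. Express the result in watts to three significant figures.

0.00922 W

First find R_p for the parallel pair, then treat R_p + R_c as a series loop.
R_p = (56.0×8.20)/(56.0+8.20) = 7.153 Ω
R_total = R_p + 88.3 = 7.153 + 88.3 = 95.45 Ω
I = V / R_total = 3.67 / 95.45 = 0.03845 A
Voltage across the parallel pair: V_p = I × R_p = 0.03845 × 7.153 = 0.2750 V
R_b sits across V_p; its power is V_p²/R.
P_R_b = (0.2750)² / 8.20 = 0.009223 W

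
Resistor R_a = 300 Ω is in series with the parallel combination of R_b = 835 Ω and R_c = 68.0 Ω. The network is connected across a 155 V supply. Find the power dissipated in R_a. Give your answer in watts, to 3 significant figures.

Reduce the parallel pair to R_p first; the network is then a simple series string.
R_p = (835×68.0)/(835+68.0) = 62.88 Ω
R_total = 300 + 62.88 = 362.9 Ω
I = V / R_total = 155 / 362.9 = 0.4271 A
R_a is in the main series path, so its power is I²R_a.
P_R_a = (0.4271)² × 300 = 54.73 W

54.7 W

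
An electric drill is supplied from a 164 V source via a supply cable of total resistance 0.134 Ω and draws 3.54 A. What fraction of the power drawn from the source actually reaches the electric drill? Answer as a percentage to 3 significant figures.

99.7 %

The supply cable carries the full 3.54 A.
P_line = I² R_line = (3.540)² × 0.134 = 1.679 W
P_source = V I = 164 × 3.540 = 580.6 W; P_load = 578.9 W
η = P_load / P_source = 578.9 / 580.6 = 0.9971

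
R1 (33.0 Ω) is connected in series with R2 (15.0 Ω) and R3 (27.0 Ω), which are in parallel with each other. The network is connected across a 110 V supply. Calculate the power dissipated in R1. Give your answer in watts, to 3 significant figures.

220 W

Reduce the parallel pair to R_p first; the network is then a simple series string.
R_p = (15.0×27.0)/(15.0+27.0) = 9.643 Ω
R_total = 33.0 + 9.643 = 42.64 Ω
I = V / R_total = 110 / 42.64 = 2.580 A
The full supply current passes through R1: P = I²R.
P_R1 = (2.580)² × 33.0 = 219.6 W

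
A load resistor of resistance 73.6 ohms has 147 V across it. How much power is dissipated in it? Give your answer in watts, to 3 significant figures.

294 W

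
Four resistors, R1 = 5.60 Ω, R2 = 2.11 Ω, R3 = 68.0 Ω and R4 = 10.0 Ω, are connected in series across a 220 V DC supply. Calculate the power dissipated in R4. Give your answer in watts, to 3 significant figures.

The current is common to all series resistors; compute it, then apply P = I²R for the target.
R_total = 5.60 + 2.11 + 68.0 + 10.0 = 85.71 Ω
I = V / R_total = 220 / 85.71 = 2.567 A
P_R4 = I² × R4 = (2.567)² × 10.0 = 65.88 W

65.9 W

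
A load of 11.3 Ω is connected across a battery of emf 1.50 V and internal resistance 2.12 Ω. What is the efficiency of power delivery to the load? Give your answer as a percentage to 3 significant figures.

84.2 %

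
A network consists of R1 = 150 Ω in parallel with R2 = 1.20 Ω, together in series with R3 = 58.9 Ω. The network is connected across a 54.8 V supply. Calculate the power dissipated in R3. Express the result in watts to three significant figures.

Reduce the parallel combination to a single R_p; the circuit then becomes R_p in series with the remaining resistor.
R_p = (150×1.20)/(150+1.20) = 1.190 Ω
R_total = R_p + 58.9 = 1.190 + 58.9 = 60.09 Ω
I = V / R_total = 54.8 / 60.09 = 0.9120 A
R3 carries the full series current, so P = I²R.
P_R3 = (0.9120)² × 58.9 = 48.99 W

49.0 W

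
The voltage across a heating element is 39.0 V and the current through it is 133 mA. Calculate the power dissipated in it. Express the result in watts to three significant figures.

5.19 W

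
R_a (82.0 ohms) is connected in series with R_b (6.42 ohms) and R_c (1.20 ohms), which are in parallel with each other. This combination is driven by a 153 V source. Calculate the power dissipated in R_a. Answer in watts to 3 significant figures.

First combine the parallel branches into one equivalent R_p, then R_a + R_p is a series pair.
R_p = (6.42×1.20)/(6.42+1.20) = 1.011 Ω
R_total = 82.0 + 1.011 = 83.01 Ω
I = V / R_total = 153 / 83.01 = 1.843 A
R_a carries the full series current, so P = I²R.
P_R_a = (1.843)² × 82.0 = 278.6 W

279 W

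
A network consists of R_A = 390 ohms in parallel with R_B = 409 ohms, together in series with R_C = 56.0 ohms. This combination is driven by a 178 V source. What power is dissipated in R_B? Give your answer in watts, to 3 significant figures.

47.2 W

Collapse the R_A‖R_B pair into one equivalent R_p; then R_p and R_C form a series string.
R_p = (390×409)/(390+409) = 199.6 Ω
R_total = R_p + 56.0 = 199.6 + 56.0 = 255.6 Ω
I = V / R_total = 178 / 255.6 = 0.6963 A
Voltage across the parallel pair: V_p = I × R_p = 0.6963 × 199.6 = 139.0 V
R_B has V_p across it, so P = V_p²/R_B.
P_R_B = (139.0)² / 409 = 47.24 W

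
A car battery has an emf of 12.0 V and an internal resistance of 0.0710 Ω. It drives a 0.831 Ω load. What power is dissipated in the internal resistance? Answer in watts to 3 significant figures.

12.6 W

The source's internal resistance is just another series element carrying I; its dissipation is I²r.
I = ε / (r + R) = 12.0 / (0.0710 + 0.831) = 13.30 A
P_int = I² r = (13.30)² × 0.0710 = 12.57 W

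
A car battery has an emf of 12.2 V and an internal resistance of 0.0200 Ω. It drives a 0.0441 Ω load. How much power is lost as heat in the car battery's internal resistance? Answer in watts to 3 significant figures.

724 W

The source's internal resistance is just another series element carrying I; its dissipation is I²r.
I = ε / (r + R) = 12.2 / (0.0200 + 0.0441) = 190.3 A
P_int = I² r = (190.3)² × 0.0200 = 724.5 W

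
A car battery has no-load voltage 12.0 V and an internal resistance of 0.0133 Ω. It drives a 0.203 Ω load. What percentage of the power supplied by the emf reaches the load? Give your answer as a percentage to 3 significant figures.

η = P_load/(P_load+P_int) = I²R/(I²R+I²r) = R/(R+r) — the I² cancels for series elements.
η = R / (R + r) = 0.203 / (0.203 + 0.0133) = 0.9385

93.9 %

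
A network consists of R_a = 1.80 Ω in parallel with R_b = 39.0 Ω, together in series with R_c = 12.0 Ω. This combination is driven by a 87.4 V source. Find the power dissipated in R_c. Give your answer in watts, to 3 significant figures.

Reduce the parallel combination to a single R_p; the circuit then becomes R_p in series with the remaining resistor.
R_p = (1.80×39.0)/(1.80+39.0) = 1.721 Ω
R_total = R_p + 12.0 = 1.721 + 12.0 = 13.72 Ω
I = V / R_total = 87.4 / 13.72 = 6.370 A
R_c carries the full series current, so P = I²R.
P_R_c = (6.370)² × 12.0 = 486.9 W

487 W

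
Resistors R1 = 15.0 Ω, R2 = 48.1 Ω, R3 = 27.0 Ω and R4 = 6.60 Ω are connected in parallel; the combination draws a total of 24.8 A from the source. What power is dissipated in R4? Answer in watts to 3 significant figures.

Only the total current is stated, so first find the parallel equivalent to get the voltage across the combination.
1/R_eq = 1/15.0 + 1/48.1 + 1/27.0 + 1/6.60 ⇒ R_eq = 3.623 Ω
V = I_total × R_eq = 24.80 × 3.623 = 89.85 V
P_R4 = V² / R4 = (89.85)² / 6.60 = 1223 W

1220 W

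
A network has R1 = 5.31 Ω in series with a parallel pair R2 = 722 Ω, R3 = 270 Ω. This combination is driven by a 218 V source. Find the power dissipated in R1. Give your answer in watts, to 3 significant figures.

Collapse R2‖R3 to a single equivalent, reducing the network to two series elements.
R_p = (722×270)/(722+270) = 196.5 Ω
R_total = 5.31 + 196.5 = 201.8 Ω
I = V / R_total = 218 / 201.8 = 1.080 A
R1 carries the full series current, so P = I²R.
P_R1 = (1.080)² × 5.31 = 6.195 W

6.20 W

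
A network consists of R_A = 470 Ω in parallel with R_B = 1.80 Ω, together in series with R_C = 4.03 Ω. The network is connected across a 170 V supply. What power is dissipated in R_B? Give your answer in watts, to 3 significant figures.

Reduce the parallel combination to a single R_p; the circuit then becomes R_p in series with the remaining resistor.
R_p = (470×1.80)/(470+1.80) = 1.793 Ω
R_total = R_p + 4.03 = 1.793 + 4.03 = 5.823 Ω
I = V / R_total = 170 / 5.823 = 29.19 A
Voltage across the parallel pair: V_p = I × R_p = 29.19 × 1.793 = 52.35 V
Use P = V²/R for R_B with V = V_p.
P_R_B = (52.35)² / 1.80 = 1522 W

1520 W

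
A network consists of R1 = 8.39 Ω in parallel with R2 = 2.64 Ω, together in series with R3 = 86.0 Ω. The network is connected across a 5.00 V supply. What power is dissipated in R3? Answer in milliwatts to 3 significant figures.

Reduce the parallel combination to a single R_p; the circuit then becomes R_p in series with the remaining resistor.
R_p = (8.39×2.64)/(8.39+2.64) = 2.008 Ω
R_total = R_p + 86.0 = 2.008 + 86.0 = 88.01 Ω
I = V / R_total = 5.00 / 88.01 = 0.05681 A
All the supply current flows through R3; use P = I²R3.
P_R3 = (0.05681)² × 86.0 = 0.2776 W

278 mW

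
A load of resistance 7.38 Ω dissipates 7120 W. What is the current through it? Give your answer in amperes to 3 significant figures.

The two known quantities fix the third via I = √(P / R).
I = √(7120 / 7.38) = 31.06 A

31.1 A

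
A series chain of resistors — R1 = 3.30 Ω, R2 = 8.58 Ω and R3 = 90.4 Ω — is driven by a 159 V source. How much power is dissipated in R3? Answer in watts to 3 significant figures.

218 W

Since the resistors are in series they all carry the loop current I = V/R_total; the power in any one is I²R.
R_total = 3.30 + 8.58 + 90.4 = 102.3 Ω
I = V / R_total = 159 / 102.3 = 1.555 A
P_R3 = I² × R3 = (1.555)² × 90.4 = 218.5 W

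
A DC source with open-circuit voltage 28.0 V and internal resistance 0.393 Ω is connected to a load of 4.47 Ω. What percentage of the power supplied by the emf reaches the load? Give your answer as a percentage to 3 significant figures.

91.9 %

Both r and R carry the same current, so the power split is just the resistance split: η = R/(R+r).
η = R / (R + r) = 4.47 / (4.47 + 0.393) = 0.9192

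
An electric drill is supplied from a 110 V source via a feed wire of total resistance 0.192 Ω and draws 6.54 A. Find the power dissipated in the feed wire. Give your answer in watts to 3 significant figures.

8.21 W

The feed wire is a series resistance carrying the load current; its dissipation is I²R_line.
The feed wire carries the full 6.54 A.
P_line = I² R_line = (6.540)² × 0.192 = 8.212 W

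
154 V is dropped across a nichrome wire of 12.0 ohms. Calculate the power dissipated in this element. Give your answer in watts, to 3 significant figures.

With V across and R both known, P = V²/R gives the dissipation directly.
P = (154 V)² / 12.0 Ω = 1976 W

1980 W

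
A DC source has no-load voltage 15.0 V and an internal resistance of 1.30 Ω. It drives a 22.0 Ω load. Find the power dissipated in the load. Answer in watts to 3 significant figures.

9.12 W

The internal resistance and the load are in series, so the same I flows through both; get I from ε/(r+R), then I²R for the load.
I = ε / (r + R) = 15.0 / (1.30 + 22.0) = 0.6438 A
P_load = I² R = (0.6438)² × 22.0 = 9.118 W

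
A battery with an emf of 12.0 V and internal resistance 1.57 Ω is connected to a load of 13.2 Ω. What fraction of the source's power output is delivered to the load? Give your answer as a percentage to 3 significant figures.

Efficiency is P_load / P_total. With a series r and R sharing the same I, P = I²R for each, so η = R/(R+r).
η = R / (R + r) = 13.2 / (13.2 + 1.57) = 0.8937

89.4 %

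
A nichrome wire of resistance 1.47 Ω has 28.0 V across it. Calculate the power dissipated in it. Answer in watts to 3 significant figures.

533 W

Voltage and resistance are given, so P = V²/R is the one-step route.
P = (28.0 V)² / 1.47 Ω = 533.3 W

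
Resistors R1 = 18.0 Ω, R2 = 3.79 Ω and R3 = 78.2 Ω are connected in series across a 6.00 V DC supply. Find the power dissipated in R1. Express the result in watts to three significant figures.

0.0648 W

Every series element carries the same I. Get I from the total resistance, then P = I² × R1.
R_total = 18.0 + 3.79 + 78.2 = 99.99 Ω
I = V / R_total = 6.00 / 99.99 = 0.06001 A
P_R1 = I² × R1 = (0.06001)² × 18.0 = 0.06481 W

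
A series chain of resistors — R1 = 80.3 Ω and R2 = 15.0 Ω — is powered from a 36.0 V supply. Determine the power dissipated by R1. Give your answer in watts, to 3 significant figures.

11.5 W

Every series element carries the same I. Get I from the total resistance, then P = I² × R1.
R_total = 80.3 + 15.0 = 95.30 Ω
I = V / R_total = 36.0 / 95.30 = 0.3778 A
P_R1 = I² × R1 = (0.3778)² × 80.3 = 11.46 W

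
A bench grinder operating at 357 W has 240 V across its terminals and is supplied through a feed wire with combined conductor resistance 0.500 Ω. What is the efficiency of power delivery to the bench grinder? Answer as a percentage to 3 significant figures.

99.7 %

I = P / V = 357 / 240 = 1.488 A through the feed wire.
P_line = I² R_line = (1.488)² × 0.500 = 1.106 W
P_source = P_load + P_line = 357.0 + 1.106 = 358.1 W
η = P_load / P_source = 357.0 / 358.1 = 0.9969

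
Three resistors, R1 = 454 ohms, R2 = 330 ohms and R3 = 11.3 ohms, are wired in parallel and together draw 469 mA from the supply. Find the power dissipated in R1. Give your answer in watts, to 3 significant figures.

0.0552 W

Only the total current is stated, so first find the parallel equivalent to get the voltage across the combination.
1/R_eq = 1/454 + 1/330 + 1/11.3 ⇒ R_eq = 10.67 Ω
V = I_total × R_eq = 0.4690 × 10.67 = 5.004 V
P_R1 = V² / R1 = (5.004)² / 454 = 0.05515 W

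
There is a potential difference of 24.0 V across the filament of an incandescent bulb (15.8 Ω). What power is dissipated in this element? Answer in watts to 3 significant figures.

36.5 W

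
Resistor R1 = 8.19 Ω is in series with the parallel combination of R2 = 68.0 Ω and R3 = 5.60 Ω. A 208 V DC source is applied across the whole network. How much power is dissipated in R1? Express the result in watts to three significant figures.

1980 W

Collapse R2‖R3 to a single equivalent, reducing the network to two series elements.
R_p = (68.0×5.60)/(68.0+5.60) = 5.174 Ω
R_total = 8.19 + 5.174 = 13.36 Ω
I = V / R_total = 208 / 13.36 = 15.56 A
The full supply current passes through R1: P = I²R.
P_R1 = (15.56)² × 8.19 = 1984 W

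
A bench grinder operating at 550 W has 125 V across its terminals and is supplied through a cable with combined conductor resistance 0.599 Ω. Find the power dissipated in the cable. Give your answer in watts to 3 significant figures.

The cable and load are in series, so the same current flows in both; the loss is I²R_line.
I = P / V = 550 / 125 = 4.400 A through the cable.
P_line = I² R_line = (4.400)² × 0.599 = 11.60 W

11.6 W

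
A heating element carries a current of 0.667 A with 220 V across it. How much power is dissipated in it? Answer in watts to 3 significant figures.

147 W

Since both terminal voltage and current are stated, P = V I gives the power in one step.
P = 220 V × 0.6670 A = 146.7 W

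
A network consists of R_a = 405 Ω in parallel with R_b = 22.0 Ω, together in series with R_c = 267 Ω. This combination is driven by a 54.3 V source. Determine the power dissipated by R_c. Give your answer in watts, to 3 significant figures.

Reduce the parallel combination to a single R_p; the circuit then becomes R_p in series with the remaining resistor.
R_p = (405×22.0)/(405+22.0) = 20.87 Ω
R_total = R_p + 267 = 20.87 + 267 = 287.9 Ω
I = V / R_total = 54.3 / 287.9 = 0.1886 A
R_c carries the full series current, so P = I²R.
P_R_c = (0.1886)² × 267 = 9.500 W

9.50 W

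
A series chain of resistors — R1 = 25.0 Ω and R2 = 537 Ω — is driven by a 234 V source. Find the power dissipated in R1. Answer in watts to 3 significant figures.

4.33 W

In a series string the same current flows through every resistor — find that current, then P = I²R for the one we want.
R_total = 25.0 + 537 = 562.0 Ω
I = V / R_total = 234 / 562.0 = 0.4164 A
P_R1 = I² × R1 = (0.4164)² × 25.0 = 4.334 W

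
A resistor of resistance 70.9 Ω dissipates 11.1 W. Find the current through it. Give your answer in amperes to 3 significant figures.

0.396 A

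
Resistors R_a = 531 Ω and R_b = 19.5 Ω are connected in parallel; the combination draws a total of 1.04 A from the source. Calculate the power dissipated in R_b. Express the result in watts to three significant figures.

Only the total current is stated, so first find the parallel equivalent to get the voltage across the combination.
1/R_eq = 1/531 + 1/19.5 ⇒ R_eq = 18.81 Ω
V = I_total × R_eq = 1.040 × 18.81 = 19.56 V
P_R_b = V² / R_b = (19.56)² / 19.5 = 19.62 W

19.6 W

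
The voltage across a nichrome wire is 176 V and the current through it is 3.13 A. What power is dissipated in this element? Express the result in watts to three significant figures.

Both the voltage across and the current through the element are known, so P = V I applies directly.
P = 176 V × 3.130 A = 550.9 W

551 W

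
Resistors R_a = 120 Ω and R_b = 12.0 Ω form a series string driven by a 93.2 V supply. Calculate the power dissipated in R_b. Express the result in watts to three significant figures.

Every series element carries the same I. Get I from the total resistance, then P = I² × R_b.
R_total = 120 + 12.0 = 132.0 Ω
I = V / R_total = 93.2 / 132.0 = 0.7061 A
P_R_b = I² × R_b = (0.7061)² × 12.0 = 5.982 W

5.98 W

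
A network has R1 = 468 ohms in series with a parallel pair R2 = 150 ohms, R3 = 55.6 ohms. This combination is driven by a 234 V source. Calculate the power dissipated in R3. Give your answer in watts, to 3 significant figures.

Collapse R2‖R3 to a single equivalent, reducing the network to two series elements.
R_p = (150×55.6)/(150+55.6) = 40.56 Ω
R_total = 468 + 40.56 = 508.6 Ω
I = V / R_total = 234 / 508.6 = 0.4601 A
Voltage across the parallel pair: V_p = I × R_p = 0.4601 × 40.56 = 18.66 V
R3 is across V_p, so use P = V²/R for that branch.
P_R3 = (18.66)² / 55.6 = 6.265 W

6.27 W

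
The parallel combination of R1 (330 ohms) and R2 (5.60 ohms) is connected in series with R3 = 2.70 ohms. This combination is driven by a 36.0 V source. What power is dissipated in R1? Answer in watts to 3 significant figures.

First find R_p for the parallel pair, then treat R_p + R3 as a series loop.
R_p = (330×5.60)/(330+5.60) = 5.507 Ω
R_total = R_p + 2.70 = 5.507 + 2.70 = 8.207 Ω
I = V / R_total = 36.0 / 8.207 = 4.387 A
Voltage across the parallel pair: V_p = I × R_p = 4.387 × 5.507 = 24.16 V
Use P = V²/R for R1 with V = V_p.
P_R1 = (24.16)² / 330 = 1.768 W

1.77 W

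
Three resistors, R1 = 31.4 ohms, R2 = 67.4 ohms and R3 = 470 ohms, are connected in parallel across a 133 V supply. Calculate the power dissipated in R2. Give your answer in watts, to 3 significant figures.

Every branch has 133 V across it, so for R2 the power is simply V²/R.
P_R2 = V² / R2 = (133)² / 67.4 Ω = 262.4 W

262 W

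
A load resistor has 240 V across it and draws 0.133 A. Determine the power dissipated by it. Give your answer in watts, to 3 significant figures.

Both the voltage across and the current through the element are known, so P = V I applies directly.
P = 240 V × 0.1330 A = 31.92 W

31.9 W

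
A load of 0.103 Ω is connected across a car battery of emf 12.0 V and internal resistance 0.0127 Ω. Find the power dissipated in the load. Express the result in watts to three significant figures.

1110 W

Load and internal resistance form a series loop — compute the loop current, then the load power via I²R.
I = ε / (r + R) = 12.0 / (0.0127 + 0.103) = 103.7 A
P_load = I² R = (103.7)² × 0.103 = 1108 W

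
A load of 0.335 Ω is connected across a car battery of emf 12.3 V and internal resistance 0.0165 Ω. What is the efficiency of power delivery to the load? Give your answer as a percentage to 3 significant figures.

The source delivers εI, of which I²R reaches the load and I²r is lost; since I is common, η = R/(R+r).
η = R / (R + r) = 0.335 / (0.335 + 0.0165) = 0.9531

95.3 %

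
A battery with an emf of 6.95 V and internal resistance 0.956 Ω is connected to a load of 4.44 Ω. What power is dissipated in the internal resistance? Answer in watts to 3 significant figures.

The source's internal resistance is just another series element carrying I; its dissipation is I²r.
I = ε / (r + R) = 6.95 / (0.956 + 4.44) = 1.288 A
P_int = I² r = (1.288)² × 0.956 = 1.586 W

1.59 W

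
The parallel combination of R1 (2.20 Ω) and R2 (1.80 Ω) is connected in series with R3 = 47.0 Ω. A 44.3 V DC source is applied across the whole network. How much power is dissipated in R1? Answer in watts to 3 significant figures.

First find R_p for the parallel pair, then treat R_p + R3 as a series loop.
R_p = (2.20×1.80)/(2.20+1.80) = 0.9900 Ω
R_total = R_p + 47.0 = 0.9900 + 47.0 = 47.99 Ω
I = V / R_total = 44.3 / 47.99 = 0.9231 A
Voltage across the parallel pair: V_p = I × R_p = 0.9231 × 0.9900 = 0.9139 V
R1 has V_p across it, so P = V_p²/R1.
P_R1 = (0.9139)² / 2.20 = 0.3796 W

0.380 W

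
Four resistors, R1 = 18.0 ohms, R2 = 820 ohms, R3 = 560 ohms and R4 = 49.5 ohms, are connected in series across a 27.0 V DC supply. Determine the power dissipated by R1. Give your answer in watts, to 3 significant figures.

In a series string the same current flows through every resistor — find that current, then P = I²R for the one we want.
R_total = 18.0 + 820 + 560 + 49.5 = 1448 Ω
I = V / R_total = 27.0 / 1448 = 0.01865 A
P_R1 = I² × R1 = (0.01865)² × 18.0 = 0.006263 W

0.00626 W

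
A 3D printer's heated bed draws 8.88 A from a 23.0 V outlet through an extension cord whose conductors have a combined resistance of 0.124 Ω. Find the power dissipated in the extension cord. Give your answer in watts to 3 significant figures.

Line loss is just I²R for the cable — we know both I and R_line directly.
The extension cord carries the full 8.88 A.
P_line = I² R_line = (8.880)² × 0.124 = 9.778 W

9.78 W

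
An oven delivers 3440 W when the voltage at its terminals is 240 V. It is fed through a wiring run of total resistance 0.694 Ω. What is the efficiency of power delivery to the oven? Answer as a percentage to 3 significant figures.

I = P / V = 3440 / 240 = 14.33 A through the wiring run.
P_line = I² R_line = (14.33)² × 0.694 = 142.6 W
P_source = P_load + P_line = 3440 + 142.6 = 3583 W
η = P_load / P_source = 3440 / 3583 = 0.9602

96.0 %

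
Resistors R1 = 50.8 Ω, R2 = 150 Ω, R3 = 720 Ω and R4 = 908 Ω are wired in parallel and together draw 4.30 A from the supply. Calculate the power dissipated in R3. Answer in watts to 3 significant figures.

30.9 W

Only the total current is stated, so first find the parallel equivalent to get the voltage across the combination.
1/R_eq = 1/50.8 + 1/150 + 1/720 + 1/908 ⇒ R_eq = 34.67 Ω
V = I_total × R_eq = 4.300 × 34.67 = 149.1 V
P_R3 = V² / R3 = (149.1)² / 720 = 30.87 W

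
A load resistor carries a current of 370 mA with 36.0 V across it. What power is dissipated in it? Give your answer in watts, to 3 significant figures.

V and I are known directly — P = V I, no intermediate step needed.
P = 36.0 V × 0.3700 A = 13.32 W

13.3 W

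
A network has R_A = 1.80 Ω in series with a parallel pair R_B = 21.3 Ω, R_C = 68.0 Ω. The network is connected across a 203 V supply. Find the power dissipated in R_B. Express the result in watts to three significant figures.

1570 W

Collapse R_B‖R_C to a single equivalent, reducing the network to two series elements.
R_p = (21.3×68.0)/(21.3+68.0) = 16.22 Ω
R_total = 1.80 + 16.22 = 18.02 Ω
I = V / R_total = 203 / 18.02 = 11.27 A
Voltage across the parallel pair: V_p = I × R_p = 11.27 × 16.22 = 182.7 V
R_B is across V_p, so use P = V²/R for that branch.
P_R_B = (182.7)² / 21.3 = 1567 W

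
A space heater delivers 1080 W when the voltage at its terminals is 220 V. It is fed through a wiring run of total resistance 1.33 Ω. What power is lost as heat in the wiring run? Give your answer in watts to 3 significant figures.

The wiring run and load are in series, so the same current flows in both; the loss is I²R_line.
I = P / V = 1080 / 220 = 4.909 A through the wiring run.
P_line = I² R_line = (4.909)² × 1.33 = 32.05 W

32.1 W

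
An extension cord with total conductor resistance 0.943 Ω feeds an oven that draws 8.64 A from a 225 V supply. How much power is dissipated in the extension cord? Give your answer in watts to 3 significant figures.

70.4 W

Only the current and the line resistance are needed for the I²R loss.
The extension cord carries the full 8.64 A.
P_line = I² R_line = (8.640)² × 0.943 = 70.39 W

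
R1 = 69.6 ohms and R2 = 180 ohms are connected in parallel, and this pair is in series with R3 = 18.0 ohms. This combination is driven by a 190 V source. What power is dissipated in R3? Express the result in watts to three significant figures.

Collapse the R1‖R2 pair into one equivalent R_p; then R_p and R3 form a series string.
R_p = (69.6×180)/(69.6+180) = 50.19 Ω
R_total = R_p + 18.0 = 50.19 + 18.0 = 68.19 Ω
I = V / R_total = 190 / 68.19 = 2.786 A
All the supply current flows through R3; use P = I²R3.
P_R3 = (2.786)² × 18.0 = 139.7 W

140 W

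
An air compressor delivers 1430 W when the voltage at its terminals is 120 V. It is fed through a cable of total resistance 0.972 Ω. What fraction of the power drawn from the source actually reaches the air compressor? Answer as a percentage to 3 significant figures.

I = P / V = 1430 / 120 = 11.92 A through the cable.
P_line = I² R_line = (11.92)² × 0.972 = 138.0 W
P_source = P_load + P_line = 1430 + 138.0 = 1568 W
η = P_load / P_source = 1430 / 1568 = 0.9120

91.2 %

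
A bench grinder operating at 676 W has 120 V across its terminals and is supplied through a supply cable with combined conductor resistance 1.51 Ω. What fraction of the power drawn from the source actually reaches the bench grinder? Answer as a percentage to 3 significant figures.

I = P / V = 676 / 120 = 5.633 A through the supply cable.
P_line = I² R_line = (5.633)² × 1.51 = 47.92 W
P_source = P_load + P_line = 676.0 + 47.92 = 723.9 W
η = P_load / P_source = 676.0 / 723.9 = 0.9338

93.4 %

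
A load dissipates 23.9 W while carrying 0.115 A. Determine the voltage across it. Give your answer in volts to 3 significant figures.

208 V

Rearranging the power relation for the two known quantities gives V = P / I.
V = 23.9 / 0.1150 = 207.8 V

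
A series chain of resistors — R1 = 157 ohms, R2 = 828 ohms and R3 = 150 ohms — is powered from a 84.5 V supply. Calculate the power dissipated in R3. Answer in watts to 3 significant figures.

0.831 W

In a series string the same current flows through every resistor — find that current, then P = I²R for the one we want.
R_total = 157 + 828 + 150 = 1135 Ω
I = V / R_total = 84.5 / 1135 = 0.07445 A
P_R3 = I² × R3 = (0.07445)² × 150 = 0.8314 W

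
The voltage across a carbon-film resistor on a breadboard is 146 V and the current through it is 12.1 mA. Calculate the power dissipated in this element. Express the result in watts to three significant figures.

1.77 W

Both the voltage across and the current through the element are known, so P = V I applies directly.
P = 146 V × 0.01210 A = 1.767 W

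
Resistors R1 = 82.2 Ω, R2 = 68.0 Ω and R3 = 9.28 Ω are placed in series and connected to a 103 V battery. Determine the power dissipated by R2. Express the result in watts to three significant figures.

Every series element carries the same I. Get I from the total resistance, then P = I² × R2.
R_total = 82.2 + 68.0 + 9.28 = 159.5 Ω
I = V / R_total = 103 / 159.5 = 0.6458 A
P_R2 = I² × R2 = (0.6458)² × 68.0 = 28.36 W

28.4 W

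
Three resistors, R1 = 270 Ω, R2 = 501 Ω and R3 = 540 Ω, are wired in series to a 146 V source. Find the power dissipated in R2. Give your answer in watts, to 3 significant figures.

The current is common to all series resistors; compute it, then apply P = I²R for the target.
R_total = 270 + 501 + 540 = 1311 Ω
I = V / R_total = 146 / 1311 = 0.1114 A
P_R2 = I² × R2 = (0.1114)² × 501 = 6.214 W

6.21 W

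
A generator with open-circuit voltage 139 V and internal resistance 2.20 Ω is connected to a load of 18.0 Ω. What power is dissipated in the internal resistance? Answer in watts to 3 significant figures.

104 W

Internal loss is I²r, with I set by the total series resistance r+R.
I = ε / (r + R) = 139 / (2.20 + 18.0) = 6.881 A
P_int = I² r = (6.881)² × 2.20 = 104.2 W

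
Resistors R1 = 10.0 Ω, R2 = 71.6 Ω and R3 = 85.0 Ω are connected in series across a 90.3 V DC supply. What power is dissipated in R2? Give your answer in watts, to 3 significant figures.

21.0 W

Series elements share the same current, so find I first, then use P = I²R.
R_total = 10.0 + 71.6 + 85.0 = 166.6 Ω
I = V / R_total = 90.3 / 166.6 = 0.5420 A
P_R2 = I² × R2 = (0.5420)² × 71.6 = 21.03 W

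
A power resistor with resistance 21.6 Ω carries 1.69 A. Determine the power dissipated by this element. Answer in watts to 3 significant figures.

Knowing I and R, the power is just I²R — no need to find V first.
P = (1.690 A)² × 21.6 Ω = 61.69 W

61.7 W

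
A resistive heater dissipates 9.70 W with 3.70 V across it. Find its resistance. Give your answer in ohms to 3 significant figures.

1.41 Ω

Inverting the appropriate power form: R = V² / P.
R = (3.70)² / 9.70 = 1.411 Ω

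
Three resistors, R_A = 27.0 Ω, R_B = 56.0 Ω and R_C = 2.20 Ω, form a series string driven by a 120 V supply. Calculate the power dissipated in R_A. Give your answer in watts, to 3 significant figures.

Series elements share the same current, so find I first, then use P = I²R.
R_total = 27.0 + 56.0 + 2.20 = 85.20 Ω
I = V / R_total = 120 / 85.20 = 1.408 A
P_R_A = I² × R_A = (1.408)² × 27.0 = 53.56 W

53.6 W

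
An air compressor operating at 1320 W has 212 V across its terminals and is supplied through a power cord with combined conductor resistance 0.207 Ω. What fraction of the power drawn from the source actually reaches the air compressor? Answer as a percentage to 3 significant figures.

I = P / V = 1320 / 212 = 6.226 A through the power cord.
P_line = I² R_line = (6.226)² × 0.207 = 8.025 W
P_source = P_load + P_line = 1320 + 8.025 = 1328 W
η = P_load / P_source = 1320 / 1328 = 0.9940

99.4 %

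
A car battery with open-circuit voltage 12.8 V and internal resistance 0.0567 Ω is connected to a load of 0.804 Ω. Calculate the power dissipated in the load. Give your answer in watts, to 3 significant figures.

178 W

Find the circuit current first, then P = I²R for the load (series elements share I).
I = ε / (r + R) = 12.8 / (0.0567 + 0.804) = 14.87 A
P_load = I² R = (14.87)² × 0.804 = 177.8 W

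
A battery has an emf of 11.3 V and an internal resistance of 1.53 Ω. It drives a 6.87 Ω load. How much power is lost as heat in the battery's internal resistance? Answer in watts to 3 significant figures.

2.77 W

r is in series with the load, so it carries the full circuit current — the loss in it is I²r.
I = ε / (r + R) = 11.3 / (1.53 + 6.87) = 1.345 A
P_int = I² r = (1.345)² × 1.53 = 2.769 W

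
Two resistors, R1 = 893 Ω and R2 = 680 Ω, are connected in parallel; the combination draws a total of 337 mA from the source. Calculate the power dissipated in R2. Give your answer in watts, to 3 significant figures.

24.9 W

We need the common branch voltage; get it from I_total × R_eq, then P = V²/R for the branch.
1/R_eq = 1/893 + 1/680 ⇒ R_eq = 386.0 Ω
V = I_total × R_eq = 0.3370 × 386.0 = 130.1 V
P_R2 = V² / R2 = (130.1)² / 680 = 24.89 W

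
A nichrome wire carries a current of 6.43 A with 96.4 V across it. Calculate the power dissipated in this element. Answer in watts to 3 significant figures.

620 W

V and I are known directly — P = V I, no intermediate step needed.
P = 96.4 V × 6.430 A = 619.9 W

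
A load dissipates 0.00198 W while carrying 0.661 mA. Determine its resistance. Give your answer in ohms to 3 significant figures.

4530 Ω

The two known quantities fix the third via R = P / I².
R = 0.00198 / (0.0006610)² = 4532 Ω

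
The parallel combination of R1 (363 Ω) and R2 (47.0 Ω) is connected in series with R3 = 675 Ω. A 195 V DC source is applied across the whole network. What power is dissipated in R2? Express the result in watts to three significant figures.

Combine R1 and R2 into their parallel equivalent first, reducing the network to two series resistors.
R_p = (363×47.0)/(363+47.0) = 41.61 Ω
R_total = R_p + 675 = 41.61 + 675 = 716.6 Ω
I = V / R_total = 195 / 716.6 = 0.2721 A
Voltage across the parallel pair: V_p = I × R_p = 0.2721 × 41.61 = 11.32 V
R2 sits across V_p; its power is V_p²/R.
P_R2 = (11.32)² / 47.0 = 2.728 W

2.73 W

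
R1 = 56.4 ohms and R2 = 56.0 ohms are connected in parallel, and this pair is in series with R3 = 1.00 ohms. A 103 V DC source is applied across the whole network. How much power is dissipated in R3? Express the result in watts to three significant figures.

12.5 W

First find R_p for the parallel pair, then treat R_p + R3 as a series loop.
R_p = (56.4×56.0)/(56.4+56.0) = 28.10 Ω
R_total = R_p + 1.00 = 28.10 + 1.00 = 29.10 Ω
I = V / R_total = 103 / 29.10 = 3.540 A
R3 is the series element, so its power is I²R.
P_R3 = (3.540)² × 1.00 = 12.53 W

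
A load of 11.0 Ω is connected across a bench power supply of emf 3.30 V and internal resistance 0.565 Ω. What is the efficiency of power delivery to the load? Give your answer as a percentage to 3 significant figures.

95.1 %

The source delivers εI, of which I²R reaches the load and I²r is lost; since I is common, η = R/(R+r).
η = R / (R + r) = 11.0 / (11.0 + 0.565) = 0.9511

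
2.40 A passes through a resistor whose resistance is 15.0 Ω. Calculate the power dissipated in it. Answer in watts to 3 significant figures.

86.4 W

Knowing I and R, the power is just I²R — no need to find V first.
P = (2.400 A)² × 15.0 Ω = 86.40 W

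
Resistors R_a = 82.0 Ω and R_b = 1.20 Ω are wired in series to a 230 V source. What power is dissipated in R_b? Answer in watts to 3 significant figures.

9.17 W

Since the resistors are in series they all carry the loop current I = V/R_total; the power in any one is I²R.
R_total = 82.0 + 1.20 = 83.20 Ω
I = V / R_total = 230 / 83.20 = 2.764 A
P_R_b = I² × R_b = (2.764)² × 1.20 = 9.170 W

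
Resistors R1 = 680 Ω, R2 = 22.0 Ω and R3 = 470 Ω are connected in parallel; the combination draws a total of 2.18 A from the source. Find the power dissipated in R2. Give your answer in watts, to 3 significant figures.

89.8 W

The branches share the same voltage, but only the total current is given — find V from the equivalent resistance first.
1/R_eq = 1/680 + 1/22.0 + 1/470 ⇒ R_eq = 20.39 Ω
V = I_total × R_eq = 2.180 × 20.39 = 44.44 V
P_R2 = V² / R2 = (44.44)² / 22.0 = 89.78 W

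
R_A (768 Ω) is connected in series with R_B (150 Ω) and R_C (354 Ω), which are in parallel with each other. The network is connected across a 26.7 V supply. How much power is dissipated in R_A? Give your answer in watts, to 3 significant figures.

0.718 W

Reduce the parallel pair to R_p first; the network is then a simple series string.
R_p = (150×354)/(150+354) = 105.4 Ω
R_total = 768 + 105.4 = 873.4 Ω
I = V / R_total = 26.7 / 873.4 = 0.03057 A
The full supply current passes through R_A: P = I²R.
P_R_A = (0.03057)² × 768 = 0.7178 W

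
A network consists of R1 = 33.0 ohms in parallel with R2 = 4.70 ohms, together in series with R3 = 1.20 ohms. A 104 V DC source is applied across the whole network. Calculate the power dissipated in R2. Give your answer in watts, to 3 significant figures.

1380 W

First find R_p for the parallel pair, then treat R_p + R3 as a series loop.
R_p = (33.0×4.70)/(33.0+4.70) = 4.114 Ω
R_total = R_p + 1.20 = 4.114 + 1.20 = 5.314 Ω
I = V / R_total = 104 / 5.314 = 19.57 A
Voltage across the parallel pair: V_p = I × R_p = 19.57 × 4.114 = 80.52 V
R2 sits across V_p; its power is V_p²/R.
P_R2 = (80.52)² / 4.70 = 1379 W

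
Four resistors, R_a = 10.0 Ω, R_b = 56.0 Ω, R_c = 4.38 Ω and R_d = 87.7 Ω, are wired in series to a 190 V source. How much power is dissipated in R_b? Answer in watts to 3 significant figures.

Series elements share the same current, so find I first, then use P = I²R.
R_total = 10.0 + 56.0 + 4.38 + 87.7 = 158.1 Ω
I = V / R_total = 190 / 158.1 = 1.202 A
P_R_b = I² × R_b = (1.202)² × 56.0 = 80.90 W

80.9 W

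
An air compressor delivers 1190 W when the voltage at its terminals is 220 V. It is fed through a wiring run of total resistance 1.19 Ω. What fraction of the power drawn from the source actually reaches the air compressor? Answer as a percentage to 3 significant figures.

I = P / V = 1190 / 220 = 5.409 A through the wiring run.
P_line = I² R_line = (5.409)² × 1.19 = 34.82 W
P_source = P_load + P_line = 1190 + 34.82 = 1225 W
η = P_load / P_source = 1190 / 1225 = 0.9716

97.2 %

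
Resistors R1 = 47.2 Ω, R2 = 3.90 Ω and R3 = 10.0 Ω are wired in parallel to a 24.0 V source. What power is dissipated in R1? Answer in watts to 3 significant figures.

R1 sits directly across the source, so P = V²/R with V = 24.0 V.
P_R1 = V² / R1 = (24.0)² / 47.2 Ω = 12.20 W

12.2 W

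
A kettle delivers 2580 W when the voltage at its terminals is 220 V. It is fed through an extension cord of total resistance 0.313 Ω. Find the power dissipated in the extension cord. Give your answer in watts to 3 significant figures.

43.0 W

The extension cord is a series resistance carrying the load current; its dissipation is I²R_line.
I = P / V = 2580 / 220 = 11.73 A through the extension cord.
P_line = I² R_line = (11.73)² × 0.313 = 43.05 W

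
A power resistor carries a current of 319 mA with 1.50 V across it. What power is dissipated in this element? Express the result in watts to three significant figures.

0.479 W

Since both terminal voltage and current are stated, P = V I gives the power in one step.
P = 1.50 V × 0.3190 A = 0.4785 W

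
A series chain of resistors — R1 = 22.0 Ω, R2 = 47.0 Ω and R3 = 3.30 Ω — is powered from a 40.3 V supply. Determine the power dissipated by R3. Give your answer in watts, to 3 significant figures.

1.03 W

The current is common to all series resistors; compute it, then apply P = I²R for the target.
R_total = 22.0 + 47.0 + 3.30 = 72.30 Ω
I = V / R_total = 40.3 / 72.30 = 0.5574 A
P_R3 = I² × R3 = (0.5574)² × 3.30 = 1.025 W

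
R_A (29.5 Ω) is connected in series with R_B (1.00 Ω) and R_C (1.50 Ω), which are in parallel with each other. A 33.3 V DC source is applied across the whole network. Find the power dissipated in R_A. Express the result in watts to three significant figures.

36.1 W

First combine the parallel branches into one equivalent R_p, then R_A + R_p is a series pair.
R_p = (1.00×1.50)/(1.00+1.50) = 0.6000 Ω
R_total = 29.5 + 0.6000 = 30.10 Ω
I = V / R_total = 33.3 / 30.10 = 1.106 A
The full supply current passes through R_A: P = I²R.
P_R_A = (1.106)² × 29.5 = 36.11 W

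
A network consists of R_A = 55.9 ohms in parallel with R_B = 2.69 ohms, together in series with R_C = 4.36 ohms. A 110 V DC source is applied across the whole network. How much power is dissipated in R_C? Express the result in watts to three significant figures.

First find R_p for the parallel pair, then treat R_p + R_C as a series loop.
R_p = (55.9×2.69)/(55.9+2.69) = 2.566 Ω
R_total = R_p + 4.36 = 2.566 + 4.36 = 6.926 Ω
I = V / R_total = 110 / 6.926 = 15.88 A
All the supply current flows through R_C; use P = I²R_C.
P_R_C = (15.88)² × 4.36 = 1100 W

1100 W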